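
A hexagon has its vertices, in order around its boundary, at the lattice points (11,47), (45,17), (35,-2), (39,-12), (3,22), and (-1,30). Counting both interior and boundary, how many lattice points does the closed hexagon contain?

By the shoelace formula, twice the signed area is |(11·17 − 45·47) + (45·(-2) − 35·17) + (35·(-12) − 39·(-2)) + (39·22 − 3·(-12)) + (3·30 − (-1)·22) + ((-1)·47 − 11·30)| = 2326, so the area is 1163.
Along each edge there are gcd(|Δx|,|Δy|)+1 lattice points, so counting each shared vertex once the boundary has gcd(34,30) + gcd(10,19) + gcd(4,10) + gcd(36,34) + gcd(4,8) + gcd(12,17) = 2+1+2+2+4+1 = 12.
Pick's theorem gives I = A − B/2 + 1 = 1163 − 12/2 + 1 = 1158, so the closed region contains I + B = 1158 + 12 = 1170 lattice points.

1170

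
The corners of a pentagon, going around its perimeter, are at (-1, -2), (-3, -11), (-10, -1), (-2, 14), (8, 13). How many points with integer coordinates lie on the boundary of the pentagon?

Along each edge there are gcd(|Δx|,|Δy|)+1 lattice points, so counting each shared vertex once the boundary has gcd(2,9) + gcd(7,10) + gcd(8,15) + gcd(10,1) + gcd(9,15) = 1+1+1+1+3 = 7.

7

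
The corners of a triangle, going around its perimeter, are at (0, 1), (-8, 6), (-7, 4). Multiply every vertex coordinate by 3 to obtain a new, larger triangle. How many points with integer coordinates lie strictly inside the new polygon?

The shoelace formula gives twice the area as |(0·6 − (-8)·1) + ((-8)·4 − (-7)·6) + ((-7)·1 − 0·4)| = 11, so the area is 5.5.
Along each edge there are gcd(|Δx|,|Δy|)+1 lattice points, so counting each shared vertex once the boundary has gcd(8,5) + gcd(1,2) + gcd(7,3) = 1+1+1 = 3.
Scaling by 3 multiplies the area by 3² = 9 (so the new area is 99/2) and multiplies the boundary lattice-point count by 3, giving 9.
By Pick's theorem, the interior count of the dilated polygon is 99/2 − 9/2 + 1 = 46.

46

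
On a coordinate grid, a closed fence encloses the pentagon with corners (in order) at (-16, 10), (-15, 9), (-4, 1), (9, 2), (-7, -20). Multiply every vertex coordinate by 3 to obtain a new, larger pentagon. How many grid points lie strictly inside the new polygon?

2446

By the shoelace formula, twice the signed area is |[(-16)·9 − (-15)·10] + [(-15)·1 − (-4)·9] + [(-4)·2 − 9·1] + [9·(-20) − (-7)·2] + [(-7)·10 − (-16)·(-20)]| = 546, so the area is 273.
Summing gcd(|Δx|,|Δy|) over the edges gives the boundary count: gcd(1,1) + gcd(11,8) + gcd(13,1) + gcd(16,22) + gcd(9,30) = 1+1+1+2+3 = 8.
Scaling by 3 multiplies the area by 3² = 9 (so the new area is 2457) and multiplies the boundary lattice-point count by 3, giving 24.
By Pick's theorem, the interior count of the dilated polygon is 2457 − 24/2 + 1 = 2446.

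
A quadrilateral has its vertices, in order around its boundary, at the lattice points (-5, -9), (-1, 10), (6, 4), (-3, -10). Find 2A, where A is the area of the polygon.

194

By the shoelace formula, twice the signed area is |((-5)·10 − (-1)·(-9)) + ((-1)·4 − 6·10) + (6·(-10) − (-3)·4) + ((-3)·(-9) − (-5)·(-10))| = 194, so the area is 97.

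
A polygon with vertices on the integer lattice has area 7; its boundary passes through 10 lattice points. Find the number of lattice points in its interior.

From Pick's theorem, I = A − B/2 + 1 = 7 − 10/2 + 1 = 3.

3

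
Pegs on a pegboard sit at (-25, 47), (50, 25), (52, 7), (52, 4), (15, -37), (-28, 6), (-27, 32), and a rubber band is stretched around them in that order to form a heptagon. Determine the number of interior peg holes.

4082

Using the shoelace formula, 2A = |[(-25)·25 − 50·47] + [50·7 − 52·25] + [52·4 − 52·7] + [52·(-37) − 15·4] + [15·6 − (-28)·(-37)] + [(-28)·32 − (-27)·6] + [(-27)·47 − (-25)·32]| = 8214, so the area is 4107.
Along each edge there are gcd(|Δx|,|Δy|)+1 lattice points, so counting each shared vertex once the boundary has gcd(75,22) + gcd(2,18) + gcd(0,3) + gcd(37,41) + gcd(43,43) + gcd(1,26) + gcd(2,15) = 1+2+3+1+43+1+1 = 52.
Pick's theorem gives I = A − B/2 + 1 = 4107 − 52/2 + 1 = 4082.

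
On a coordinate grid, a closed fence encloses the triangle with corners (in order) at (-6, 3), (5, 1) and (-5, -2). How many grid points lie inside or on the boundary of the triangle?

Using the shoelace formula, 2A = |[(-6)·1 − 5·3] + [5·(-2) − (-5)·1] + [(-5)·3 − (-6)·(-2)]| = 53, so the area is 53/2.
Summing gcd(|Δx|,|Δy|) over the edges gives the boundary count: gcd(11,2) + gcd(10,3) + gcd(1,5) = 1+1+1 = 3.
Pick's theorem gives I = A − B/2 + 1 = 53/2 − 3/2 + 1 = 26, so the closed region contains I + B = 26 + 3 = 29 lattice points.

29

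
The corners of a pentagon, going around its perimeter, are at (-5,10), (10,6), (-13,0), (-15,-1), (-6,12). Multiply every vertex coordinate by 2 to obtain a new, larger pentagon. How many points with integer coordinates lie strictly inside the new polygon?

The shoelace formula gives twice the area as |((-5)·6 − 10·10) + (10·0 − (-13)·6) + ((-13)·(-1) − (-15)·0) + ((-15)·12 − (-6)·(-1)) + ((-6)·10 − (-5)·12)| = 225, so the area is 225/2.
Along each edge there are gcd(|Δx|,|Δy|)+1 lattice points, so counting each shared vertex once the boundary has gcd(15,4) + gcd(23,6) + gcd(2,1) + gcd(9,13) + gcd(1,2) = 1+1+1+1+1 = 5.
Scaling by 2 multiplies the area by 2² = 4 (so the new area is 450) and multiplies the boundary lattice-point count by 2, giving 10.
By Pick's theorem, the interior count of the dilated polygon is 450 − 10/2 + 1 = 446.

446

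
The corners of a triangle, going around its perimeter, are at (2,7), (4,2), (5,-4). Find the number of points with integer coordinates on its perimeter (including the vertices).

Summing gcd(|Δx|,|Δy|) over the edges gives the boundary count: gcd(2,5) + gcd(1,6) + gcd(3,11) = 1+1+1 = 3.

3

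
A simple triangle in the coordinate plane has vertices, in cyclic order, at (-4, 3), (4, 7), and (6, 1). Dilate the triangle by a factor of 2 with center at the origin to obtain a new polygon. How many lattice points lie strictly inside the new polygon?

105

By the shoelace formula, twice the signed area is |((-4)·7 − 4·3) + (4·1 − 6·7) + (6·3 − (-4)·1)| = 56, so the area is 28.
Summing gcd(|Δx|,|Δy|) over the edges gives the boundary count: gcd(8,4) + gcd(2,6) + gcd(10,2) = 4+2+2 = 8.
Scaling by 2 multiplies the area by 2² = 4 (so the new area is 112) and multiplies the boundary lattice-point count by 2, giving 16.
By Pick's theorem, the interior count of the dilated polygon is 112 − 16/2 + 1 = 105.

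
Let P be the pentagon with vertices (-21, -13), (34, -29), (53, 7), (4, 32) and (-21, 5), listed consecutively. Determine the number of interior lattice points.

By the shoelace formula, twice the signed area is |[(-21)·(-29) − 34·(-13)] + [34·7 − 53·(-29)] + [53·32 − 4·7] + [4·5 − (-21)·32] + [(-21)·(-13) − (-21)·5]| = 5564, so the area is 2782.
Summing gcd(|Δx|,|Δy|) over the edges gives the boundary count: gcd(55,16) + gcd(19,36) + gcd(49,25) + gcd(25,27) + gcd(0,18) = 1+1+1+1+18 = 22.
Pick's theorem gives I = A − B/2 + 1 = 2782 − 22/2 + 1 = 2772.

2772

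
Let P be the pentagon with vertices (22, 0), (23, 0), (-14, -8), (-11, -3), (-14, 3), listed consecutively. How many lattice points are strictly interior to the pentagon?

Using the shoelace formula, 2A = |[22·0 − 23·0] + [23·(-8) − (-14)·0] + [(-14)·(-3) − (-11)·(-8)] + [(-11)·3 − (-14)·(-3)] + [(-14)·0 − 22·3]| = 371, so the area is 185.5.
Summing gcd(|Δx|,|Δy|) over the edges gives the boundary count: gcd(1,0) + gcd(37,8) + gcd(3,5) + gcd(3,6) + gcd(36,3) = 1+1+1+3+3 = 9.
Pick's theorem gives I = A − B/2 + 1 = 185.5 − 9/2 + 1 = 182.

182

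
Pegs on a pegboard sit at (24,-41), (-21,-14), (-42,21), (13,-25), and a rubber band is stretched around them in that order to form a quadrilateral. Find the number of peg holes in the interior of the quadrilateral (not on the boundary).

683

The shoelace formula gives twice the area as |[24·(-14) − (-21)·(-41)] + [(-21)·21 − (-42)·(-14)] + [(-42)·(-25) − 13·21] + [13·(-41) − 24·(-25)]| = 1382, so the area is 691.
Summing gcd(|Δx|,|Δy|) over the edges gives the boundary count: gcd(45,27) + gcd(21,35) + gcd(55,46) + gcd(11,16) = 9+7+1+1 = 18.
Pick's theorem gives I = A − B/2 + 1 = 691 − 18/2 + 1 = 683.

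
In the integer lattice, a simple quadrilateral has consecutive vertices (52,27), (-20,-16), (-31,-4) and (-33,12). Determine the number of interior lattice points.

1360

Using the shoelace formula, 2A = |[52·(-16) − (-20)·27] + [(-20)·(-4) − (-31)·(-16)] + [(-31)·12 − (-33)·(-4)] + [(-33)·27 − 52·12]| = 2727, so the area is 1363.5.
The number of boundary lattice points is Σ gcd(|Δx|,|Δy|) = gcd(72,43) + gcd(11,12) + gcd(2,16) + gcd(85,15) = 1+1+2+5 = 9.
Pick's theorem gives I = A − B/2 + 1 = 1363.5 − 9/2 + 1 = 1360.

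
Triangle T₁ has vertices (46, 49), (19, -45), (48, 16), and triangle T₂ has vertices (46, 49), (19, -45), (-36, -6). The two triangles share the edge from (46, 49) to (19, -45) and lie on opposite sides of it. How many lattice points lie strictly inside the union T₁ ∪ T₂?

The union is the simple quadrilateral with vertices (46, 49), (48, 16), (19, -45), (-36, -6) in order.
By the shoelace formula, twice the signed area is |[46·16 − 48·49] + [48·(-45) − 19·16] + [19·(-6) − (-36)·(-45)] + [(-36)·49 − 46·(-6)]| = 7302, so the area is 3651.
Summing gcd(|Δx|,|Δy|) over the edges gives the boundary count: gcd(2,33) + gcd(29,61) + gcd(55,39) + gcd(82,55) = 1+1+1+1 = 4.
By Pick's theorem I = A − B/2 + 1 = 3651 − 4/2 + 1 = 3650.

3650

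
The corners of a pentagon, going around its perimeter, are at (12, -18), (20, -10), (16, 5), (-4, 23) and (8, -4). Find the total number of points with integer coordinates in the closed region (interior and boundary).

Using the shoelace formula, 2A = |[12·(-10) − 20·(-18)] + [20·5 − 16·(-10)] + [16·23 − (-4)·5] + [(-4)·(-4) − 8·23] + [8·(-18) − 12·(-4)]| = 624, so the area is 312.
Summing gcd(|Δx|,|Δy|) over the edges gives the boundary count: gcd(8,8) + gcd(4,15) + gcd(20,18) + gcd(12,27) + gcd(4,14) = 8+1+2+3+2 = 16.
Pick's theorem gives I = A − B/2 + 1 = 312 − 16/2 + 1 = 305, so the closed region contains I + B = 305 + 16 = 321 lattice points.

321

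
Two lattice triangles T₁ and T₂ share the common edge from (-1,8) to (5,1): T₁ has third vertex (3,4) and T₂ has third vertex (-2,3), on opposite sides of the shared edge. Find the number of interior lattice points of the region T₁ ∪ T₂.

18

The union is the simple quadrilateral with vertices (-1,8), (3,4), (5,1), (-2,3) in order.
The shoelace formula gives twice the area as |((-1)·4 − 3·8) + (3·1 − 5·4) + (5·3 − (-2)·1) + ((-2)·8 − (-1)·3)| = 41, so the area is 41/2.
Along each edge there are gcd(|Δx|,|Δy|)+1 lattice points, so counting each shared vertex once the boundary has gcd(4,4) + gcd(2,3) + gcd(7,2) + gcd(1,5) = 4+1+1+1 = 7.
By Pick's theorem I = A − B/2 + 1 = 41/2 − 7/2 + 1 = 18.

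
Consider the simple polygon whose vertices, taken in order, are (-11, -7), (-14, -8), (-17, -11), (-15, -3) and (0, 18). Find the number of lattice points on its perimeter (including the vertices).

Summing gcd(|Δx|,|Δy|) over the edges gives the boundary count: gcd(3,1) + gcd(3,3) + gcd(2,8) + gcd(15,21) + gcd(11,25) = 1+3+2+3+1 = 10.

10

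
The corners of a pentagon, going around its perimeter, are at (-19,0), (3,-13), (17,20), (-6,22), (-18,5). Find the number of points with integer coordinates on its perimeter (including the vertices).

The number of boundary lattice points is Σ gcd(|Δx|,|Δy|) = gcd(22,13) + gcd(14,33) + gcd(23,2) + gcd(12,17) + gcd(1,5) = 1+1+1+1+1 = 5.

5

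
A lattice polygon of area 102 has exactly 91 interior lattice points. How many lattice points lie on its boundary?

24

Pick's theorem gives A = I + B/2 − 1, so B = 2(A − I + 1) = 2(102 − 91 + 1) = 24.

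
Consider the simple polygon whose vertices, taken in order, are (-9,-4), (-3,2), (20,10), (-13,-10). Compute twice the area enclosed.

208

By the shoelace formula, twice the signed area is |((-9)·2 − (-3)·(-4)) + ((-3)·10 − 20·2) + (20·(-10) − (-13)·10) + ((-13)·(-4) − (-9)·(-10))| = 208, so the area is 104.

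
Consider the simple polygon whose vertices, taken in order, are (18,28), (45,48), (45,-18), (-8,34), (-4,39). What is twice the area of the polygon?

By the shoelace formula, twice the signed area is |[18·48 − 45·28] + [45·(-18) − 45·48] + [45·34 − (-8)·(-18)] + [(-8)·39 − (-4)·34] + [(-4)·28 − 18·39]| = 2970, so the area is 1485.

2970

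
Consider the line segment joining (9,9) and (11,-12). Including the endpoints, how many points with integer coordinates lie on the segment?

The number of lattice points on a segment between lattice points is gcd(|Δx|,|Δy|) + 1 = gcd(2,21) + 1 = 1 + 1 = 2.

2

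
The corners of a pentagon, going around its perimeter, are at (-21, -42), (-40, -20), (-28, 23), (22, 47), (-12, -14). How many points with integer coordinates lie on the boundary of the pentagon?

Along each edge there are gcd(|Δx|,|Δy|)+1 lattice points, so counting each shared vertex once the boundary has gcd(19,22) + gcd(12,43) + gcd(50,24) + gcd(34,61) + gcd(9,28) = 1+1+2+1+1 = 6.

6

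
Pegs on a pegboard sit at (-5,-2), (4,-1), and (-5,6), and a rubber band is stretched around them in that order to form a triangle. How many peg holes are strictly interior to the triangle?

The shoelace formula gives twice the area as |[(-5)·(-1) − 4·(-2)] + [4·6 − (-5)·(-1)] + [(-5)·(-2) − (-5)·6]| = 72, so the area is 36.
Summing gcd(|Δx|,|Δy|) over the edges gives the boundary count: gcd(9,1) + gcd(9,7) + gcd(0,8) = 1+1+8 = 10.
Pick's theorem gives I = A − B/2 + 1 = 36 − 10/2 + 1 = 32.

32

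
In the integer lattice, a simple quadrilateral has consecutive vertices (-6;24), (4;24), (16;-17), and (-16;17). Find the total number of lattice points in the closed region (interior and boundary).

495

Using the shoelace formula, 2A = |[(-6)·24 − 4·24] + [4·(-17) − 16·24] + [16·17 − (-16)·(-17)] + [(-16)·24 − (-6)·17]| = 974, so the area is 487.
Summing gcd(|Δx|,|Δy|) over the edges gives the boundary count: gcd(10,0) + gcd(12,41) + gcd(32,34) + gcd(10,7) = 10+1+2+1 = 14.
Pick's theorem gives I = A − B/2 + 1 = 487 − 14/2 + 1 = 481, so the closed region contains I + B = 481 + 14 = 495 lattice points.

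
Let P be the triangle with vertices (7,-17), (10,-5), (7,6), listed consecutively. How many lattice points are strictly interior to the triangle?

The shoelace formula gives twice the area as |[7·(-5) − 10·(-17)] + [10·6 − 7·(-5)] + [7·(-17) − 7·6]| = 69, so the area is 69/2.
The number of boundary lattice points is Σ gcd(|Δx|,|Δy|) = gcd(3,12) + gcd(3,11) + gcd(0,23) = 3+1+23 = 27.
Pick's theorem gives I = A − B/2 + 1 = 69/2 − 27/2 + 1 = 22.

22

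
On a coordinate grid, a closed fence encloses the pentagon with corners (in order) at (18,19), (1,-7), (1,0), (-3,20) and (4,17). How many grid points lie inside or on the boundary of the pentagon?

248

Using the shoelace formula, 2A = |(18·(-7) − 1·19) + (1·0 − 1·(-7)) + (1·20 − (-3)·0) + ((-3)·17 − 4·20) + (4·19 − 18·17)| = 479, so the area is 239.5.
Summing gcd(|Δx|,|Δy|) over the edges gives the boundary count: gcd(17,26) + gcd(0,7) + gcd(4,20) + gcd(7,3) + gcd(14,2) = 1+7+4+1+2 = 15.
Pick's theorem gives I = A − B/2 + 1 = 239.5 − 15/2 + 1 = 233, so the closed region contains I + B = 233 + 15 = 248 lattice points.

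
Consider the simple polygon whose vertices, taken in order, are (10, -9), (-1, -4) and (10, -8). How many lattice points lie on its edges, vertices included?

Along each edge there are gcd(|Δx|,|Δy|)+1 lattice points, so counting each shared vertex once the boundary has gcd(11,5) + gcd(11,4) + gcd(0,1) = 1+1+1 = 3.

3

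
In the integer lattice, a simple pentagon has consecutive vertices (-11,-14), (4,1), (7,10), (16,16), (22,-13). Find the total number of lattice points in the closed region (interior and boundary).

503

By the shoelace formula, twice the signed area is |((-11)·1 − 4·(-14)) + (4·10 − 7·1) + (7·16 − 16·10) + (16·(-13) − 22·16) + (22·(-14) − (-11)·(-13))| = 981, so the area is 981/2.
Summing gcd(|Δx|,|Δy|) over the edges gives the boundary count: gcd(15,15) + gcd(3,9) + gcd(9,6) + gcd(6,29) + gcd(33,1) = 15+3+3+1+1 = 23.
Pick's theorem gives I = A − B/2 + 1 = 981/2 − 23/2 + 1 = 480, so the closed region contains I + B = 480 + 23 = 503 lattice points.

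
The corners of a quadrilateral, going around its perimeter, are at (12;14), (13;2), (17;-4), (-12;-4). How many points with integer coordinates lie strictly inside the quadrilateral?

222

By the shoelace formula, twice the signed area is |(12·2 − 13·14) + (13·(-4) − 17·2) + (17·(-4) − (-12)·(-4)) + ((-12)·14 − 12·(-4))| = 480, so the area is 240.
Along each edge there are gcd(|Δx|,|Δy|)+1 lattice points, so counting each shared vertex once the boundary has gcd(1,12) + gcd(4,6) + gcd(29,0) + gcd(24,18) = 1+2+29+6 = 38.
By Pick's theorem A = I + B/2 − 1, so I = 240 − 38/2 + 1 = 222.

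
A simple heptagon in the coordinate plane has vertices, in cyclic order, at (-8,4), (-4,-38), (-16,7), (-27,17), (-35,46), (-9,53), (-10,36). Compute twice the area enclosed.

The shoelace formula gives twice the area as |[(-8)·(-38) − (-4)·4] + [(-4)·7 − (-16)·(-38)] + [(-16)·17 − (-27)·7] + [(-27)·46 − (-35)·17] + [(-35)·53 − (-9)·46] + [(-9)·36 − (-10)·53] + [(-10)·4 − (-8)·36]| = 2033, so the area is 2033/2.

2033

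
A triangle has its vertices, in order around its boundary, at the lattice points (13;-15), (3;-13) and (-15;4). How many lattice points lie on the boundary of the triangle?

The number of boundary lattice points is Σ gcd(|Δx|,|Δy|) = gcd(10,2) + gcd(18,17) + gcd(28,19) = 2+1+1 = 4.

4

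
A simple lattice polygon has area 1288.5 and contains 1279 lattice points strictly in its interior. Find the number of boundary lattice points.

Pick's theorem gives A = I + B/2 − 1, so B = 2(A − I + 1) = 2(1288.5 − 1279 + 1) = 21.

21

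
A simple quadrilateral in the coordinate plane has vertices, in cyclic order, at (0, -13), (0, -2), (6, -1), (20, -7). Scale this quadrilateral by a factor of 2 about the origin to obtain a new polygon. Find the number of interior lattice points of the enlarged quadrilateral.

By the shoelace formula, twice the signed area is |(0·(-2) − 0·(-13)) + (0·(-1) − 6·(-2)) + (6·(-7) − 20·(-1)) + (20·(-13) − 0·(-7))| = 270, so the area is 135.
Summing gcd(|Δx|,|Δy|) over the edges gives the boundary count: gcd(0,11) + gcd(6,1) + gcd(14,6) + gcd(20,6) = 11+1+2+2 = 16.
Scaling by 2 multiplies the area by 2² = 4 (so the new area is 540) and multiplies the boundary lattice-point count by 2, giving 32.
By Pick's theorem, the interior count of the dilated polygon is 540 − 32/2 + 1 = 525.

525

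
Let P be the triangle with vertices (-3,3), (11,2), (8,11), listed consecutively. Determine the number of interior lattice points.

Using the shoelace formula, 2A = |((-3)·2 − 11·3) + (11·11 − 8·2) + (8·3 − (-3)·11)| = 123, so the area is 61.5.
Summing gcd(|Δx|,|Δy|) over the edges gives the boundary count: gcd(14,1) + gcd(3,9) + gcd(11,8) = 1+3+1 = 5.
By Pick's theorem A = I + B/2 − 1, so I = 61.5 − 5/2 + 1 = 60.

60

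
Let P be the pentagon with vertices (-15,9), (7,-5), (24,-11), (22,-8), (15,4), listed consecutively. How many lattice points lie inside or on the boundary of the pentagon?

By the shoelace formula, twice the signed area is |((-15)·(-5) − 7·9) + (7·(-11) − 24·(-5)) + (24·(-8) − 22·(-11)) + (22·4 − 15·(-8)) + (15·9 − (-15)·4)| = 508, so the area is 254.
Summing gcd(|Δx|,|Δy|) over the edges gives the boundary count: gcd(22,14) + gcd(17,6) + gcd(2,3) + gcd(7,12) + gcd(30,5) = 2+1+1+1+5 = 10.
Pick's theorem gives I = A − B/2 + 1 = 254 − 10/2 + 1 = 250, so the closed region contains I + B = 250 + 10 = 260 lattice points.

260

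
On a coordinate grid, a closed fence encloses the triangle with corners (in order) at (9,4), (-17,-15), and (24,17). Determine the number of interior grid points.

Using the shoelace formula, 2A = |(9·(-15) − (-17)·4) + ((-17)·17 − 24·(-15)) + (24·4 − 9·17)| = 53, so the area is 53/2.
The number of boundary lattice points is Σ gcd(|Δx|,|Δy|) = gcd(26,19) + gcd(41,32) + gcd(15,13) = 1+1+1 = 3.
Pick's theorem gives I = A − B/2 + 1 = 53/2 − 3/2 + 1 = 26.

26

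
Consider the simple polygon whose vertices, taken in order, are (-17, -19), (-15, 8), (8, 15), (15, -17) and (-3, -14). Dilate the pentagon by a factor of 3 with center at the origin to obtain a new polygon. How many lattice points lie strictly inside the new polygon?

6799

The shoelace formula gives twice the area as |((-17)·8 − (-15)·(-19)) + ((-15)·15 − 8·8) + (8·(-17) − 15·15) + (15·(-14) − (-3)·(-17)) + ((-3)·(-19) − (-17)·(-14))| = 1513, so the area is 756.5.
The number of boundary lattice points is Σ gcd(|Δx|,|Δy|) = gcd(2,27) + gcd(23,7) + gcd(7,32) + gcd(18,3) + gcd(14,5) = 1+1+1+3+1 = 7.
Scaling by 3 multiplies the area by 3² = 9 (so the new area is 6808.5) and multiplies the boundary lattice-point count by 3, giving 21.
By Pick's theorem, the interior count of the dilated polygon is 6808.5 − 21/2 + 1 = 6799.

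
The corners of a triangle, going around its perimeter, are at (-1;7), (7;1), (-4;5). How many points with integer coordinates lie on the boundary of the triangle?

4

The number of boundary lattice points is Σ gcd(|Δx|,|Δy|) = gcd(8,6) + gcd(11,4) + gcd(3,2) = 2+1+1 = 4.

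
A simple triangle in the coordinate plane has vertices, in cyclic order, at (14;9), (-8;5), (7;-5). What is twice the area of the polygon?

The shoelace formula gives twice the area as |[14·5 − (-8)·9] + [(-8)·(-5) − 7·5] + [7·9 − 14·(-5)]| = 280, so the area is 140.

280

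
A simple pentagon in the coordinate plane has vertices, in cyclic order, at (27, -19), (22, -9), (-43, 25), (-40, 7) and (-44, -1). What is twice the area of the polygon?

Using the shoelace formula, 2A = |[27·(-9) − 22·(-19)] + [22·25 − (-43)·(-9)] + [(-43)·7 − (-40)·25] + [(-40)·(-1) − (-44)·7] + [(-44)·(-19) − 27·(-1)]| = 2248, so the area is 1124.

2248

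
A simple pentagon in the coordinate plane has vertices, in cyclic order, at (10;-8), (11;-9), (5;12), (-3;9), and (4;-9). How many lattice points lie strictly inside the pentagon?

150

By the shoelace formula, twice the signed area is |(10·(-9) − 11·(-8)) + (11·12 − 5·(-9)) + (5·9 − (-3)·12) + ((-3)·(-9) − 4·9) + (4·(-8) − 10·(-9))| = 305, so the area is 152.5.
The number of boundary lattice points is Σ gcd(|Δx|,|Δy|) = gcd(1,1) + gcd(6,21) + gcd(8,3) + gcd(7,18) + gcd(6,1) = 1+3+1+1+1 = 7.
Pick's theorem gives I = A − B/2 + 1 = 152.5 − 7/2 + 1 = 150.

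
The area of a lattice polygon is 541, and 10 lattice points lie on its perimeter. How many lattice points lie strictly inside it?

537

Pick's theorem A = I + B/2 − 1 rearranges to I = A − B/2 + 1 = 541 − 10/2 + 1 = 537.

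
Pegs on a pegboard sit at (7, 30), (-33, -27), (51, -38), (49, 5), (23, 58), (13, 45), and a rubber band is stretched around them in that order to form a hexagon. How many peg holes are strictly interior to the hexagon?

4313

Using the shoelace formula, 2A = |(7·(-27) − (-33)·30) + ((-33)·(-38) − 51·(-27)) + (51·5 − 49·(-38)) + (49·58 − 23·5) + (23·45 − 13·58) + (13·30 − 7·45)| = 8632, so the area is 4316.
Summing gcd(|Δx|,|Δy|) over the edges gives the boundary count: gcd(40,57) + gcd(84,11) + gcd(2,43) + gcd(26,53) + gcd(10,13) + gcd(6,15) = 1+1+1+1+1+3 = 8.
Pick's theorem gives I = A − B/2 + 1 = 4316 − 8/2 + 1 = 4313.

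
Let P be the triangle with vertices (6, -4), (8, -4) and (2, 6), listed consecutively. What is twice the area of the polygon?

By the shoelace formula, twice the signed area is |(6·(-4) − 8·(-4)) + (8·6 − 2·(-4)) + (2·(-4) − 6·6)| = 20, so the area is 10.

20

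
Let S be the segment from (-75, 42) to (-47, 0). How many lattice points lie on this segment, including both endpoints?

15

The number of lattice points on a segment between lattice points is gcd(|Δx|,|Δy|) + 1 = gcd(28,42) + 1 = 14 + 1 = 15.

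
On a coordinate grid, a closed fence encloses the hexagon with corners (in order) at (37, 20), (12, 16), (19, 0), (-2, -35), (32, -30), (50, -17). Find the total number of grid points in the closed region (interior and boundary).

1581

By the shoelace formula, twice the signed area is |(37·16 − 12·20) + (12·0 − 19·16) + (19·(-35) − (-2)·0) + ((-2)·(-30) − 32·(-35)) + (32·(-17) − 50·(-30)) + (50·20 − 37·(-17))| = 3148, so the area is 1574.
Summing gcd(|Δx|,|Δy|) over the edges gives the boundary count: gcd(25,4) + gcd(7,16) + gcd(21,35) + gcd(34,5) + gcd(18,13) + gcd(13,37) = 1+1+7+1+1+1 = 12.
Pick's theorem gives I = A − B/2 + 1 = 1574 − 12/2 + 1 = 1569, so the closed region contains I + B = 1569 + 12 = 1581 lattice points.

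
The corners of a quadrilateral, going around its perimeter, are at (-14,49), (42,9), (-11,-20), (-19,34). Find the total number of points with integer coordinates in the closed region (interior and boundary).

The shoelace formula gives twice the area as |((-14)·9 − 42·49) + (42·(-20) − (-11)·9) + ((-11)·34 − (-19)·(-20)) + ((-19)·49 − (-14)·34)| = 4134, so the area is 2067.
Along each edge there are gcd(|Δx|,|Δy|)+1 lattice points, so counting each shared vertex once the boundary has gcd(56,40) + gcd(53,29) + gcd(8,54) + gcd(5,15) = 8+1+2+5 = 16.
Pick's theorem gives I = A − B/2 + 1 = 2067 − 16/2 + 1 = 2060, so the closed region contains I + B = 2060 + 16 = 2076 lattice points.

2076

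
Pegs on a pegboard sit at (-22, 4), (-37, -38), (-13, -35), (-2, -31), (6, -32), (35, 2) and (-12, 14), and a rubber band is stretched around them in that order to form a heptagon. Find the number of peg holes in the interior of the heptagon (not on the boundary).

The shoelace formula gives twice the area as |((-22)·(-38) − (-37)·4) + ((-37)·(-35) − (-13)·(-38)) + ((-13)·(-31) − (-2)·(-35)) + ((-2)·(-32) − 6·(-31)) + (6·2 − 35·(-32)) + (35·14 − (-12)·2) + ((-12)·4 − (-22)·14)| = 4274, so the area is 2137.
Along each edge there are gcd(|Δx|,|Δy|)+1 lattice points, so counting each shared vertex once the boundary has gcd(15,42) + gcd(24,3) + gcd(11,4) + gcd(8,1) + gcd(29,34) + gcd(47,12) + gcd(10,10) = 3+3+1+1+1+1+10 = 20.
Pick's theorem gives I = A − B/2 + 1 = 2137 − 20/2 + 1 = 2128.

2128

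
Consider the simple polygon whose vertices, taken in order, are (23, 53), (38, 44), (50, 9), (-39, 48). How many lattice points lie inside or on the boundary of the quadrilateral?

Using the shoelace formula, 2A = |(23·44 − 38·53) + (38·9 − 50·44) + (50·48 − (-39)·9) + ((-39)·53 − 23·48)| = 3280, so the area is 1640.
Summing gcd(|Δx|,|Δy|) over the edges gives the boundary count: gcd(15,9) + gcd(12,35) + gcd(89,39) + gcd(62,5) = 3+1+1+1 = 6.
Pick's theorem gives I = A − B/2 + 1 = 1640 − 6/2 + 1 = 1638, so the closed region contains I + B = 1638 + 6 = 1644 lattice points.

1644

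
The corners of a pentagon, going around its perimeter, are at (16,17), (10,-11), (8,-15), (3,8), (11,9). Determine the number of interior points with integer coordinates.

The shoelace formula gives twice the area as |[16·(-11) − 10·17] + [10·(-15) − 8·(-11)] + [8·8 − 3·(-15)] + [3·9 − 11·8] + [11·17 − 16·9]| = 317, so the area is 317/2.
The number of boundary lattice points is Σ gcd(|Δx|,|Δy|) = gcd(6,28) + gcd(2,4) + gcd(5,23) + gcd(8,1) + gcd(5,8) = 2+2+1+1+1 = 7.
By Pick's theorem A = I + B/2 − 1, so I = 317/2 − 7/2 + 1 = 156.

156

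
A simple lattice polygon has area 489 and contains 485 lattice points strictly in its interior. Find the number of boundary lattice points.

10

Pick's theorem gives A = I + B/2 − 1, so B = 2(A − I + 1) = 2(489 − 485 + 1) = 10.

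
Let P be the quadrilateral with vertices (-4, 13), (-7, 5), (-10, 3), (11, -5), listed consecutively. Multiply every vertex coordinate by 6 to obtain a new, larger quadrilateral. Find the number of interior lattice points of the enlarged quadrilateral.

4303

By the shoelace formula, twice the signed area is |[(-4)·5 − (-7)·13] + [(-7)·3 − (-10)·5] + [(-10)·(-5) − 11·3] + [11·13 − (-4)·(-5)]| = 240, so the area is 120.
The number of boundary lattice points is Σ gcd(|Δx|,|Δy|) = gcd(3,8) + gcd(3,2) + gcd(21,8) + gcd(15,18) = 1+1+1+3 = 6.
Scaling by 6 multiplies the area by 6² = 36 (so the new area is 4320) and multiplies the boundary lattice-point count by 6, giving 36.
By Pick's theorem, the interior count of the dilated polygon is 4320 − 36/2 + 1 = 4303.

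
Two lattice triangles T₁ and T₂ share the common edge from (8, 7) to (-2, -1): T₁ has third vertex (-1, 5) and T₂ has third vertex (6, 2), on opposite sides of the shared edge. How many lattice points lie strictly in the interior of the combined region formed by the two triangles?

The union is the simple quadrilateral with vertices (8, 7), (-1, 5), (-2, -1), (6, 2) in order.
Using the shoelace formula, 2A = |[8·5 − (-1)·7] + [(-1)·(-1) − (-2)·5] + [(-2)·2 − 6·(-1)] + [6·7 − 8·2]| = 86, so the area is 43.
The number of boundary lattice points is Σ gcd(|Δx|,|Δy|) = gcd(9,2) + gcd(1,6) + gcd(8,3) + gcd(2,5) = 1+1+1+1 = 4.
By Pick's theorem I = A − B/2 + 1 = 43 − 4/2 + 1 = 42.

42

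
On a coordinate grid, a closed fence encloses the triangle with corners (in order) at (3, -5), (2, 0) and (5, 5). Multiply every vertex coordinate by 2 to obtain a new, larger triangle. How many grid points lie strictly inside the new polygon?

Using the shoelace formula, 2A = |(3·0 − 2·(-5)) + (2·5 − 5·0) + (5·(-5) − 3·5)| = 20, so the area is 10.
The number of boundary lattice points is Σ gcd(|Δx|,|Δy|) = gcd(1,5) + gcd(3,5) + gcd(2,10) = 1+1+2 = 4.
Scaling by 2 multiplies the area by 2² = 4 (so the new area is 40) and multiplies the boundary lattice-point count by 2, giving 8.
By Pick's theorem, the interior count of the dilated polygon is 40 − 8/2 + 1 = 37.

37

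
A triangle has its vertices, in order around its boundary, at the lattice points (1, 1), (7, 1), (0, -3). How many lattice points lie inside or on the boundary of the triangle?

The shoelace formula gives twice the area as |(1·1 − 7·1) + (7·(-3) − 0·1) + (0·1 − 1·(-3))| = 24, so the area is 12.
Along each edge there are gcd(|Δx|,|Δy|)+1 lattice points, so counting each shared vertex once the boundary has gcd(6,0) + gcd(7,4) + gcd(1,4) = 6+1+1 = 8.
Pick's theorem gives I = A − B/2 + 1 = 12 − 8/2 + 1 = 9, so the closed region contains I + B = 9 + 8 = 17 lattice points.

17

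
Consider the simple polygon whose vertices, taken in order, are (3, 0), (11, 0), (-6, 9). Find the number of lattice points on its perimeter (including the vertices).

18

Along each edge there are gcd(|Δx|,|Δy|)+1 lattice points, so counting each shared vertex once the boundary has gcd(8,0) + gcd(17,9) + gcd(9,9) = 8+1+9 = 18.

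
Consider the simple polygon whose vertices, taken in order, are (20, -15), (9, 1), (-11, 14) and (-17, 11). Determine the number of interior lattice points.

Using the shoelace formula, 2A = |[20·1 − 9·(-15)] + [9·14 − (-11)·1] + [(-11)·11 − (-17)·14] + [(-17)·(-15) − 20·11]| = 444, so the area is 222.
Along each edge there are gcd(|Δx|,|Δy|)+1 lattice points, so counting each shared vertex once the boundary has gcd(11,16) + gcd(20,13) + gcd(6,3) + gcd(37,26) = 1+1+3+1 = 6.
Pick's theorem gives I = A − B/2 + 1 = 222 − 6/2 + 1 = 220.

220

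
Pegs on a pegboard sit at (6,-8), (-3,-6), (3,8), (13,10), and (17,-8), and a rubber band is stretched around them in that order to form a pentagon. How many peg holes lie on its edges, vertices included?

18

The number of boundary lattice points is Σ gcd(|Δx|,|Δy|) = gcd(9,2) + gcd(6,14) + gcd(10,2) + gcd(4,18) + gcd(11,0) = 1+2+2+2+11 = 18.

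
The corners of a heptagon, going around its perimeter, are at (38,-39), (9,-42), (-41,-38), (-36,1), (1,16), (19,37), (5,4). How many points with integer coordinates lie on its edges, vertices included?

Along each edge there are gcd(|Δx|,|Δy|)+1 lattice points, so counting each shared vertex once the boundary has gcd(29,3) + gcd(50,4) + gcd(5,39) + gcd(37,15) + gcd(18,21) + gcd(14,33) + gcd(33,43) = 1+2+1+1+3+1+1 = 10.

10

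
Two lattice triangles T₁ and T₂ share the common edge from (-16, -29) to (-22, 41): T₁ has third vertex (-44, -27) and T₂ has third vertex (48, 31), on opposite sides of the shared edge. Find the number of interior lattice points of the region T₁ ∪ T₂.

The union is the simple quadrilateral with vertices (-16, -29), (-44, -27), (-22, 41), (48, 31) in order.
Using the shoelace formula, 2A = |((-16)·(-27) − (-44)·(-29)) + ((-44)·41 − (-22)·(-27)) + ((-22)·31 − 48·41) + (48·(-29) − (-16)·31)| = 6788, so the area is 3394.
The number of boundary lattice points is Σ gcd(|Δx|,|Δy|) = gcd(28,2) + gcd(22,68) + gcd(70,10) + gcd(64,60) = 2+2+10+4 = 18.
By Pick's theorem I = A − B/2 + 1 = 3394 − 18/2 + 1 = 3386.

3386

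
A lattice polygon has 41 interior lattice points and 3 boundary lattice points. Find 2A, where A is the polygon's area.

Pick's theorem states A = I + B/2 − 1, so A = 41 + 3/2 − 1 = 83/2.
Hence 2A = 83.

83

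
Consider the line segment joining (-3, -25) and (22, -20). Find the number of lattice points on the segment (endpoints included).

6

The number of lattice points on a segment between lattice points is gcd(|Δx|,|Δy|) + 1 = gcd(25,5) + 1 = 5 + 1 = 6.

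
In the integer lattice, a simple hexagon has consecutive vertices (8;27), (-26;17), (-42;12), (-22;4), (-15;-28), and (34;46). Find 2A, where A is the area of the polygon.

The shoelace formula gives twice the area as |(8·17 − (-26)·27) + ((-26)·12 − (-42)·17) + ((-42)·4 − (-22)·12) + ((-22)·(-28) − (-15)·4) + ((-15)·46 − 34·(-28)) + (34·27 − 8·46)| = 2824, so the area is 1412.

2824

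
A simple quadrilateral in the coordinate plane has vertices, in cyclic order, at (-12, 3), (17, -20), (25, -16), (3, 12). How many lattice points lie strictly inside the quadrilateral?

455

By the shoelace formula, twice the signed area is |[(-12)·(-20) − 17·3] + [17·(-16) − 25·(-20)] + [25·12 − 3·(-16)] + [3·3 − (-12)·12]| = 918, so the area is 459.
Along each edge there are gcd(|Δx|,|Δy|)+1 lattice points, so counting each shared vertex once the boundary has gcd(29,23) + gcd(8,4) + gcd(22,28) + gcd(15,9) = 1+4+2+3 = 10.
Pick's theorem gives I = A − B/2 + 1 = 459 − 10/2 + 1 = 455.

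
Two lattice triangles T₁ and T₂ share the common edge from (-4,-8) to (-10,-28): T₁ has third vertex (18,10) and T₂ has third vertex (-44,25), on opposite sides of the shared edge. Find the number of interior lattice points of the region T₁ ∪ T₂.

663

The union is the simple quadrilateral with vertices (-4,-8), (18,10), (-10,-28), (-44,25) in order.
The shoelace formula gives twice the area as |((-4)·10 − 18·(-8)) + (18·(-28) − (-10)·10) + ((-10)·25 − (-44)·(-28)) + ((-44)·(-8) − (-4)·25)| = 1330, so the area is 665.
Summing gcd(|Δx|,|Δy|) over the edges gives the boundary count: gcd(22,18) + gcd(28,38) + gcd(34,53) + gcd(40,33) = 2+2+1+1 = 6.
By Pick's theorem I = A − B/2 + 1 = 665 − 6/2 + 1 = 663.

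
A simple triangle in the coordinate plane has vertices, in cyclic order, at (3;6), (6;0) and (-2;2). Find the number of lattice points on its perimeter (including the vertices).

6

The number of boundary lattice points is Σ gcd(|Δx|,|Δy|) = gcd(3,6) + gcd(8,2) + gcd(5,4) = 3+2+1 = 6.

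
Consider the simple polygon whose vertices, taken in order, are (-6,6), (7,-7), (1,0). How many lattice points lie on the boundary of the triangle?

15

Summing gcd(|Δx|,|Δy|) over the edges gives the boundary count: gcd(13,13) + gcd(6,7) + gcd(7,6) = 13+1+1 = 15.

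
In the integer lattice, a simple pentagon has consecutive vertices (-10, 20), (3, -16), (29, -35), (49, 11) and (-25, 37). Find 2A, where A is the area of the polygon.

4451

By the shoelace formula, twice the signed area is |((-10)·(-16) − 3·20) + (3·(-35) − 29·(-16)) + (29·11 − 49·(-35)) + (49·37 − (-25)·11) + ((-25)·20 − (-10)·37)| = 4451, so the area is 2225.5.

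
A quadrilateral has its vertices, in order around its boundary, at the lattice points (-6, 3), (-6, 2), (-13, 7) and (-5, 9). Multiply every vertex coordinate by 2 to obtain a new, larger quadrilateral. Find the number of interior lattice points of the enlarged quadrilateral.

102

The shoelace formula gives twice the area as |[(-6)·2 − (-6)·3] + [(-6)·7 − (-13)·2] + [(-13)·9 − (-5)·7] + [(-5)·3 − (-6)·9]| = 53, so the area is 26.5.
Along each edge there are gcd(|Δx|,|Δy|)+1 lattice points, so counting each shared vertex once the boundary has gcd(0,1) + gcd(7,5) + gcd(8,2) + gcd(1,6) = 1+1+2+1 = 5.
Scaling by 2 multiplies the area by 2² = 4 (so the new area is 106) and multiplies the boundary lattice-point count by 2, giving 10.
By Pick's theorem, the interior count of the dilated polygon is 106 − 10/2 + 1 = 102.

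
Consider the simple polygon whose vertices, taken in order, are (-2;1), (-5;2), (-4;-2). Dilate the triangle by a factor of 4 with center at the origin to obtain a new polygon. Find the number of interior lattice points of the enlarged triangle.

83

By the shoelace formula, twice the signed area is |((-2)·2 − (-5)·1) + ((-5)·(-2) − (-4)·2) + ((-4)·1 − (-2)·(-2))| = 11, so the area is 5.5.
Summing gcd(|Δx|,|Δy|) over the edges gives the boundary count: gcd(3,1) + gcd(1,4) + gcd(2,3) = 1+1+1 = 3.
Scaling by 4 multiplies the area by 4² = 16 (so the new area is 88) and multiplies the boundary lattice-point count by 4, giving 12.
By Pick's theorem, the interior count of the dilated polygon is 88 − 12/2 + 1 = 83.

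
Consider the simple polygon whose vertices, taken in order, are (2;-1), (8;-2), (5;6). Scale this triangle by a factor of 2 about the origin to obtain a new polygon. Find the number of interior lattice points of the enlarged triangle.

The shoelace formula gives twice the area as |(2·(-2) − 8·(-1)) + (8·6 − 5·(-2)) + (5·(-1) − 2·6)| = 45, so the area is 45/2.
Summing gcd(|Δx|,|Δy|) over the edges gives the boundary count: gcd(6,1) + gcd(3,8) + gcd(3,7) = 1+1+1 = 3.
Scaling by 2 multiplies the area by 2² = 4 (so the new area is 90) and multiplies the boundary lattice-point count by 2, giving 6.
By Pick's theorem, the interior count of the dilated polygon is 90 − 6/2 + 1 = 88.

88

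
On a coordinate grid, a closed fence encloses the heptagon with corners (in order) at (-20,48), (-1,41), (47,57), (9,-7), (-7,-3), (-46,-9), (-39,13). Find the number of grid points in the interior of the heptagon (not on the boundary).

3142

The shoelace formula gives twice the area as |((-20)·41 − (-1)·48) + ((-1)·57 − 47·41) + (47·(-7) − 9·57) + (9·(-3) − (-7)·(-7)) + ((-7)·(-9) − (-46)·(-3)) + ((-46)·13 − (-39)·(-9)) + ((-39)·48 − (-20)·13)| = 6310, so the area is 3155.
The number of boundary lattice points is Σ gcd(|Δx|,|Δy|) = gcd(19,7) + gcd(48,16) + gcd(38,64) + gcd(16,4) + gcd(39,6) + gcd(7,22) + gcd(19,35) = 1+16+2+4+3+1+1 = 28.
Pick's theorem gives I = A − B/2 + 1 = 3155 − 28/2 + 1 = 3142.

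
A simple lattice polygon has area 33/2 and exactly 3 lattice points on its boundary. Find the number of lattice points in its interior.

Pick's theorem A = I + B/2 − 1 rearranges to I = A − B/2 + 1 = 33/2 − 3/2 + 1 = 16.

16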